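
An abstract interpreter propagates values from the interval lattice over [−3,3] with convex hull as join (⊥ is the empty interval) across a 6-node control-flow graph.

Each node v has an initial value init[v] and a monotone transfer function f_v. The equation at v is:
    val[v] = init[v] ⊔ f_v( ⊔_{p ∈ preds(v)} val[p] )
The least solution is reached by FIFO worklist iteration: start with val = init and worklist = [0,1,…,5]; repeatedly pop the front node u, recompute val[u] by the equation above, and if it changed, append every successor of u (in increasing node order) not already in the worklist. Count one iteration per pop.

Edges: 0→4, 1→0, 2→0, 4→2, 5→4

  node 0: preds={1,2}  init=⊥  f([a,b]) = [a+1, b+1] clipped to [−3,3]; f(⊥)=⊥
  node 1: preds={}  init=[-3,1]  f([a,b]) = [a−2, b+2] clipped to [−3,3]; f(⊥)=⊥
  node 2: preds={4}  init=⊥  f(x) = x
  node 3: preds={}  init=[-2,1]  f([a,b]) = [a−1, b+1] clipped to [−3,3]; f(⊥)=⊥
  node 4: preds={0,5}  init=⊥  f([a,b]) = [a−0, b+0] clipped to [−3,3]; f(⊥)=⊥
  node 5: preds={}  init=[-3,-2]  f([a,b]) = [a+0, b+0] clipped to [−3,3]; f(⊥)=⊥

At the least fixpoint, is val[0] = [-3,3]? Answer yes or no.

Trace (11 dequeues):
  [1] u=0 | in [-3,1] | out [-2,2] | prev ⊥ | push {}
  [2] u=1 | in ⊥ | out [-3,1] | ==
  [3] u=2 | in ⊥ | out ⊥ | ==
  [4] u=3 | in ⊥ | out [-2,1] | ==
  [5] u=4 | in [-3,2] | out [-3,2] | prev ⊥ | push {2}
  [6] u=5 | in ⊥ | out [-3,-2] | ==
  [7] u=2 | in [-3,2] | out [-3,2] | prev ⊥ | push {0}
  [8] u=0 | in [-3,2] | out [-2,3] | prev [-2,2] | push {4}
  [9] u=4 | in [-3,3] | out [-3,3] | prev [-3,2] | push {2}
  [10] u=2 | in [-3,3] | out [-3,3] | prev [-3,2] | push {0}
  [11] u=0 | in [-3,3] | out [-2,3] | ==

Converged values:
  [0] [-2,3]
  [1] [-3,1]
  [2] [-3,3]
  [3] [-2,1]
  [4] [-3,3]
  [5] [-3,-2]

no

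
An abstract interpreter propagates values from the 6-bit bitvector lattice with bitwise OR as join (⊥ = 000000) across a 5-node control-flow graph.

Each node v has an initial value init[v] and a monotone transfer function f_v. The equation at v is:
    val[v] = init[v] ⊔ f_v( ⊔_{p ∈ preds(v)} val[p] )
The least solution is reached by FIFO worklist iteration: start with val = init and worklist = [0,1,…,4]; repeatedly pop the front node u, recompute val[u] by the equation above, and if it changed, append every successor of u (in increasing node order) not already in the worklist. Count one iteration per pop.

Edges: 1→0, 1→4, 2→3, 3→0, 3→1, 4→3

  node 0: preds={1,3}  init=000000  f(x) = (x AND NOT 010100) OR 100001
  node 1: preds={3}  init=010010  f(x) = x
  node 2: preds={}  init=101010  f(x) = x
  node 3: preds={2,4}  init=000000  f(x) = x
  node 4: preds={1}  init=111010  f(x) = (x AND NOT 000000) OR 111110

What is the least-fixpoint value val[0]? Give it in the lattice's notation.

Worklist (13 pops):
  #1 pop 0: in=010010 → 100011 (was 000000); enqueue []
  #2 pop 1: in=000000 → 010010 (no change)
  #3 pop 2: in=000000 → 101010 (no change)
  #4 pop 3: in=111010 → 111010 (was 000000); enqueue [0,1]
  #5 pop 4: in=010010 → 111110 (was 111010); enqueue [3]
  #6 pop 0: in=111010 → 101011 (was 100011); enqueue []
  #7 pop 1: in=111010 → 111010 (was 010010); enqueue [0,4]
  #8 pop 3: in=111110 → 111110 (was 111010); enqueue [1]
  #9 pop 0: in=111110 → 101011 (no change)
  #10 pop 4: in=111010 → 111110 (no change)
  #11 pop 1: in=111110 → 111110 (was 111010); enqueue [0,4]
  #12 pop 0: in=111110 → 101011 (no change)
  #13 pop 4: in=111110 → 111110 (no change)

Fixpoint:
  val[0] = 101011
  val[1] = 111110
  val[2] = 101010
  val[3] = 111110
  val[4] = 111110

101011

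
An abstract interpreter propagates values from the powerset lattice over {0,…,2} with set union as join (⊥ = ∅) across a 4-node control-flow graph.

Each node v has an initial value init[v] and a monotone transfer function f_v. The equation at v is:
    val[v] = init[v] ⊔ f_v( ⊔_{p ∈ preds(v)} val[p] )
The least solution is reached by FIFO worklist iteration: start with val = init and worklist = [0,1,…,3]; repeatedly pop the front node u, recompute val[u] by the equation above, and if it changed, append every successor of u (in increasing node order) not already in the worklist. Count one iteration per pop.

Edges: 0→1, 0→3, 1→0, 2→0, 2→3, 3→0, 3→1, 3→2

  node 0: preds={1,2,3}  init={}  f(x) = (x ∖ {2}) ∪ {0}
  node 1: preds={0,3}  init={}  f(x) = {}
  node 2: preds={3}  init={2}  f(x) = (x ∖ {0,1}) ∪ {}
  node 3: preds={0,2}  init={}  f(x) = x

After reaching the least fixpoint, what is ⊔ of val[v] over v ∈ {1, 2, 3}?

Worklist (7 pops):
  #1 pop 0: in={2} → {0} (was {}); enqueue []
  #2 pop 1: in={0} → {} (no change)
  #3 pop 2: in={} → {2} (no change)
  #4 pop 3: in={0,2} → {0,2} (was {}); enqueue [0,1,2]
  #5 pop 0: in={0,2} → {0} (no change)
  #6 pop 1: in={0,2} → {} (no change)
  #7 pop 2: in={0,2} → {2} (no change)

Fixpoint:
  val[0] = {0}
  val[1] = {}
  val[2] = {2}
  val[3] = {0,2}

{0,2}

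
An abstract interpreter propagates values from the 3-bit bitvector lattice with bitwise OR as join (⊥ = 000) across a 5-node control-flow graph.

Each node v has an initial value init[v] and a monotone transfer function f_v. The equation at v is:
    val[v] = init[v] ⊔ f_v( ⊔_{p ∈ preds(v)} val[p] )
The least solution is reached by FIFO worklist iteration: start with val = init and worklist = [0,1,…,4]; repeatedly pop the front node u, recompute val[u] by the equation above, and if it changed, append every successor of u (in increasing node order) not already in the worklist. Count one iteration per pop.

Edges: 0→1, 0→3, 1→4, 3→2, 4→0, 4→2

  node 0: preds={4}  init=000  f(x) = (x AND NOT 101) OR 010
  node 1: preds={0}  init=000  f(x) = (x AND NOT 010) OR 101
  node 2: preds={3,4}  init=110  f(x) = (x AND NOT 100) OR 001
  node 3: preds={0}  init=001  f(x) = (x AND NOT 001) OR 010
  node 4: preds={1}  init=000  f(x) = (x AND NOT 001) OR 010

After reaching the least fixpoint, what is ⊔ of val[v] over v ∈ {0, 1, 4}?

111

Worklist (7 pops):
  #1 pop 0: in=000 → 010 (was 000); enqueue []
  #2 pop 1: in=010 → 101 (was 000); enqueue []
  #3 pop 2: in=001 → 111 (was 110); enqueue []
  #4 pop 3: in=010 → 011 (was 001); enqueue [2]
  #5 pop 4: in=101 → 110 (was 000); enqueue [0]
  #6 pop 2: in=111 → 111 (no change)
  #7 pop 0: in=110 → 010 (no change)

Fixpoint:
  val[0] = 010
  val[1] = 101
  val[2] = 111
  val[3] = 011
  val[4] = 110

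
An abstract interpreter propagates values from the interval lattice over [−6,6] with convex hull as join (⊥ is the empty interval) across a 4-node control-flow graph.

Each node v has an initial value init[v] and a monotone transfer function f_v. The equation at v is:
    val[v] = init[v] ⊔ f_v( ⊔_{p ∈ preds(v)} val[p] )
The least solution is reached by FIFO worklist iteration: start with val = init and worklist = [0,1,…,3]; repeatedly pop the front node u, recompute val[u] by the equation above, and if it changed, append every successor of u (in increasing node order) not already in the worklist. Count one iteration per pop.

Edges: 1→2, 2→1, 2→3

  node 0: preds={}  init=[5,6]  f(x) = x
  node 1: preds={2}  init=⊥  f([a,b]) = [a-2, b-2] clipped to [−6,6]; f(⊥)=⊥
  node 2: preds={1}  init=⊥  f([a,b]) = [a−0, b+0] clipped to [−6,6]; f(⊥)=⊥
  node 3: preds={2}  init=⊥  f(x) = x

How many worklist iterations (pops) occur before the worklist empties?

Worklist (4 pops):
  #1 pop 0: in=⊥ → [5,6] (no change)
  #2 pop 1: in=⊥ → ⊥ (no change)
  #3 pop 2: in=⊥ → ⊥ (no change)
  #4 pop 3: in=⊥ → ⊥ (no change)

Fixpoint:
  val[0] = [5,6]
  val[1] = ⊥
  val[2] = ⊥
  val[3] = ⊥

4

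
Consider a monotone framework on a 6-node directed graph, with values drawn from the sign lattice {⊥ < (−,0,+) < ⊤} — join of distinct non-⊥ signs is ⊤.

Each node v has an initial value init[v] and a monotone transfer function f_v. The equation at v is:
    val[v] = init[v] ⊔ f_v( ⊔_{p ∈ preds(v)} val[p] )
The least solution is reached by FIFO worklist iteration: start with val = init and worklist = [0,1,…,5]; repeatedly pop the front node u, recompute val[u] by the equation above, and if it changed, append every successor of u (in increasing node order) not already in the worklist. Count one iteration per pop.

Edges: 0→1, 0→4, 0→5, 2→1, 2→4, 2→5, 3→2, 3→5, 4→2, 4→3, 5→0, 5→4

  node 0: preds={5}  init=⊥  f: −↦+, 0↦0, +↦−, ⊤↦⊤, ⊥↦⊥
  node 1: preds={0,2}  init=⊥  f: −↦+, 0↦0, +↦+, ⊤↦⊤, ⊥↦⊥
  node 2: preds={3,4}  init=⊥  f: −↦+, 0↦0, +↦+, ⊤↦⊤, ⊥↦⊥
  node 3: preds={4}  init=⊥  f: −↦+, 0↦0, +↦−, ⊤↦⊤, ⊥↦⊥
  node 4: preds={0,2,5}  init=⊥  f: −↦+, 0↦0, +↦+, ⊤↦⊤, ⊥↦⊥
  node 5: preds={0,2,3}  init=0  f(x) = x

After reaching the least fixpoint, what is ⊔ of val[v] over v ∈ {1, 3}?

Worklist (12 pops):
  #1 pop 0: in=0 → 0 (was ⊥); enqueue []
  #2 pop 1: in=0 → 0 (was ⊥); enqueue []
  #3 pop 2: in=⊥ → ⊥ (no change)
  #4 pop 3: in=⊥ → ⊥ (no change)
  #5 pop 4: in=0 → 0 (was ⊥); enqueue [2,3]
  #6 pop 5: in=0 → 0 (no change)
  #7 pop 2: in=0 → 0 (was ⊥); enqueue [1,4,5]
  #8 pop 3: in=0 → 0 (was ⊥); enqueue [2]
  #9 pop 1: in=0 → 0 (no change)
  #10 pop 4: in=0 → 0 (no change)
  #11 pop 5: in=0 → 0 (no change)
  #12 pop 2: in=0 → 0 (no change)

Fixpoint:
  val[0] = 0
  val[1] = 0
  val[2] = 0
  val[3] = 0
  val[4] = 0
  val[5] = 0

0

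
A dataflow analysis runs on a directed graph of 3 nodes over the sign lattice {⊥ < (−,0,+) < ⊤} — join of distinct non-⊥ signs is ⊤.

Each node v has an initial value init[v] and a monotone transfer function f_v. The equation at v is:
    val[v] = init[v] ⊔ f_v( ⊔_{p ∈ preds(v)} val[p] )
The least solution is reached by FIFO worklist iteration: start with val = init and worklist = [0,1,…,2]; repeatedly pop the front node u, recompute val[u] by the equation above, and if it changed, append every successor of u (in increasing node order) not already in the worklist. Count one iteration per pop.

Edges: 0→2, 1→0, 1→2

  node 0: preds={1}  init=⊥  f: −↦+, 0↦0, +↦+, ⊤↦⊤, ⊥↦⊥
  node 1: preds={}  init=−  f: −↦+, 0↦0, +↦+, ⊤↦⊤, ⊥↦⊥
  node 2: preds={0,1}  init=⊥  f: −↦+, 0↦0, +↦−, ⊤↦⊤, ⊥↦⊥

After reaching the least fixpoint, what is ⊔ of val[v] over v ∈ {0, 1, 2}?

Worklist (3 pops):
  #1 pop 0: in=− → + (was ⊥); enqueue []
  #2 pop 1: in=⊥ → − (no change)
  #3 pop 2: in=⊤ → ⊤ (was ⊥); enqueue []

Fixpoint:
  val[0] = +
  val[1] = −
  val[2] = ⊤

⊤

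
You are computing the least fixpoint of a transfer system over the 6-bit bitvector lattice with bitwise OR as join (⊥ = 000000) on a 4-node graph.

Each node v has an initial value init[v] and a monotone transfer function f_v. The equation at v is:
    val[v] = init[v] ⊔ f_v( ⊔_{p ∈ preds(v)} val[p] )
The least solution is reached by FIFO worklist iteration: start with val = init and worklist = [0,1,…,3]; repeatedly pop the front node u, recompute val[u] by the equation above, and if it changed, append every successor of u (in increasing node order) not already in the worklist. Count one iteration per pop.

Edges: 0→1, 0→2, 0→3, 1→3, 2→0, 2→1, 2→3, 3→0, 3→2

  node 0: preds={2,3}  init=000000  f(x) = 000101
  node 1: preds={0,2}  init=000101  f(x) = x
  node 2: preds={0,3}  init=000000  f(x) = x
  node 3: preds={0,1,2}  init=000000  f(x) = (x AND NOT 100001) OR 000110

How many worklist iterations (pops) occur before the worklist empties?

10

Trace (10 dequeues):
  [1] u=0 | in 000000 | out 000101 | prev 000000 | push {}
  [2] u=1 | in 000101 | out 000101 | ==
  [3] u=2 | in 000101 | out 000101 | prev 000000 | push {0,1}
  [4] u=3 | in 000101 | out 000110 | prev 000000 | push {2}
  [5] u=0 | in 000111 | out 000101 | ==
  [6] u=1 | in 000101 | out 000101 | ==
  [7] u=2 | in 000111 | out 000111 | prev 000101 | push {0,1,3}
  [8] u=0 | in 000111 | out 000101 | ==
  [9] u=1 | in 000111 | out 000111 | prev 000101 | push {}
  [10] u=3 | in 000111 | out 000110 | ==

Converged values:
  [0] 000101
  [1] 000111
  [2] 000111
  [3] 000110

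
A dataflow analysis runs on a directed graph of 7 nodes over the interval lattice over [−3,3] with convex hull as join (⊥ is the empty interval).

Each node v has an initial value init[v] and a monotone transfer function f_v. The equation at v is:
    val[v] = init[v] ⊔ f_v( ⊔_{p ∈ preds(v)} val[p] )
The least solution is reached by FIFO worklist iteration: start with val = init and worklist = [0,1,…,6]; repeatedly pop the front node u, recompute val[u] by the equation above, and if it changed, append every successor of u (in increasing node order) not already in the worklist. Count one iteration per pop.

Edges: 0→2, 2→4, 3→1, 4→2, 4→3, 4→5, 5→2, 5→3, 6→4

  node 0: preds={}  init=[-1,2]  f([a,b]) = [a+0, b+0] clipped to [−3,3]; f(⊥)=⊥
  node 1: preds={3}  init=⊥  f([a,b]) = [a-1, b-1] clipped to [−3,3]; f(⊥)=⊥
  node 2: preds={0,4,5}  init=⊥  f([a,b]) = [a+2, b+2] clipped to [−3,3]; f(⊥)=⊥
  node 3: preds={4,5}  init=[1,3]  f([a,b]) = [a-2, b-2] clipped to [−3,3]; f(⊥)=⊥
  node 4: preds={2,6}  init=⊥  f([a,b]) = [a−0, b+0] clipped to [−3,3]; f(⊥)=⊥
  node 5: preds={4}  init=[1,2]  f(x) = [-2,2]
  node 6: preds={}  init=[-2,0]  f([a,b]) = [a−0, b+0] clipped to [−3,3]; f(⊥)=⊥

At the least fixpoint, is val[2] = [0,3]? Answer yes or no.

yes

Worklist (12 pops):
  #1 pop 0: in=⊥ → [-1,2] (no change)
  #2 pop 1: in=[1,3] → [0,2] (was ⊥); enqueue []
  #3 pop 2: in=[-1,2] → [1,3] (was ⊥); enqueue []
  #4 pop 3: in=[1,2] → [-1,3] (was [1,3]); enqueue [1]
  #5 pop 4: in=[-2,3] → [-2,3] (was ⊥); enqueue [2,3]
  #6 pop 5: in=[-2,3] → [-2,2] (was [1,2]); enqueue []
  #7 pop 6: in=⊥ → [-2,0] (no change)
  #8 pop 1: in=[-1,3] → [-2,2] (was [0,2]); enqueue []
  #9 pop 2: in=[-2,3] → [0,3] (was [1,3]); enqueue [4]
  #10 pop 3: in=[-2,3] → [-3,3] (was [-1,3]); enqueue [1]
  #11 pop 4: in=[-2,3] → [-2,3] (no change)
  #12 pop 1: in=[-3,3] → [-3,2] (was [-2,2]); enqueue []

Fixpoint:
  val[0] = [-1,2]
  val[1] = [-3,2]
  val[2] = [0,3]
  val[3] = [-3,3]
  val[4] = [-2,3]
  val[5] = [-2,2]
  val[6] = [-2,0]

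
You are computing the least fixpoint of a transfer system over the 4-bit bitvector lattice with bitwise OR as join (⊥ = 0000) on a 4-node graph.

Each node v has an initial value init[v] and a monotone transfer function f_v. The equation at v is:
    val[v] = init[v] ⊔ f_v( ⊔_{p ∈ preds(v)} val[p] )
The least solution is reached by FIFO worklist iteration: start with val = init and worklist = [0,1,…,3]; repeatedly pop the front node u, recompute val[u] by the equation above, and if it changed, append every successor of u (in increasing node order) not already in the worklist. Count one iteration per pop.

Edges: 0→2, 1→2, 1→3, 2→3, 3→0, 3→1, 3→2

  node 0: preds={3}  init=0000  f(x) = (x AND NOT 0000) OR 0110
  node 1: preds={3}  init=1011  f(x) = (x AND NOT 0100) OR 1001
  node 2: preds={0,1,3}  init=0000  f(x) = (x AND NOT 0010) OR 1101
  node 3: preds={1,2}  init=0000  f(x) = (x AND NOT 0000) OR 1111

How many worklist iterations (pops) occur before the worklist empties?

7

Iteration log — 7 steps:
  step 1. node 0  ⊔preds=0000  new=0110  old=0000  +wl: 
  step 2. node 1  ⊔preds=0000  new=1011  stable
  step 3. node 2  ⊔preds=1111  new=1101  old=0000  +wl: 
  step 4. node 3  ⊔preds=1111  new=1111  old=0000  +wl: 0,1,2
  step 5. node 0  ⊔preds=1111  new=1111  old=0110  +wl: 
  step 6. node 1  ⊔preds=1111  new=1011  stable
  step 7. node 2  ⊔preds=1111  new=1101  stable

Least fixpoint reached:
  node 0: 1111
  node 1: 1011
  node 2: 1101
  node 3: 1111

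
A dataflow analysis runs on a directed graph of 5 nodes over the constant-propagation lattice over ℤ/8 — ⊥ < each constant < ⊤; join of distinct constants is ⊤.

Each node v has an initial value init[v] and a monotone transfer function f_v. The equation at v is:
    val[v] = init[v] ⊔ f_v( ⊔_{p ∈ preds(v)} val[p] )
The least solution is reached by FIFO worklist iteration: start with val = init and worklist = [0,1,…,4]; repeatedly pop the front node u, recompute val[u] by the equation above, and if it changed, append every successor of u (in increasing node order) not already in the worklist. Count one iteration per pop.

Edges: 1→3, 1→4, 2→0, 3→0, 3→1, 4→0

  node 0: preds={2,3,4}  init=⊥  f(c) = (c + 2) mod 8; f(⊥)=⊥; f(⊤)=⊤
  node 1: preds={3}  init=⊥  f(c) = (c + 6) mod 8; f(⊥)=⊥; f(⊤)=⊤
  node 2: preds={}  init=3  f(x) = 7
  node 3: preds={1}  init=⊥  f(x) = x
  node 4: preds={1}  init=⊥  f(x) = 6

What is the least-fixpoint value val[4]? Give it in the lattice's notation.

Trace (6 dequeues):
  [1] u=0 | in 3 | out 5 | prev ⊥ | push {}
  [2] u=1 | in ⊥ | out ⊥ | ==
  [3] u=2 | in ⊥ | out ⊤ | prev 3 | push {0}
  [4] u=3 | in ⊥ | out ⊥ | ==
  [5] u=4 | in ⊥ | out 6 | prev ⊥ | push {}
  [6] u=0 | in ⊤ | out ⊤ | prev 5 | push {}

Converged values:
  [0] ⊤
  [1] ⊥
  [2] ⊤
  [3] ⊥
  [4] 6

6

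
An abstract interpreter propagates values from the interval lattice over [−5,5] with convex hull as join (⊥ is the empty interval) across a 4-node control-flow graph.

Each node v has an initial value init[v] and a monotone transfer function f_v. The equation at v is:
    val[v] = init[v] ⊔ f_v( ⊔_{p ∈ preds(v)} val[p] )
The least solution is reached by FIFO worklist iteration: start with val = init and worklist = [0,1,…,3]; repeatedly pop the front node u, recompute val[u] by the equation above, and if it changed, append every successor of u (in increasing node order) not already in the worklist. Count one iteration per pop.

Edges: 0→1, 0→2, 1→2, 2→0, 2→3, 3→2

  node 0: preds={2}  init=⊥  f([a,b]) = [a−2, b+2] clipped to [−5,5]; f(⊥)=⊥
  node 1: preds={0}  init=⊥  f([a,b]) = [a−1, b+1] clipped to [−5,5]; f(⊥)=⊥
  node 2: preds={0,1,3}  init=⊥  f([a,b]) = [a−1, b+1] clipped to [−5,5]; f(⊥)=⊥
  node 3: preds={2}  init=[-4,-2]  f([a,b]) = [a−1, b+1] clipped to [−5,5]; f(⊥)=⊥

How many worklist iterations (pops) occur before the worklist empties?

Worklist (15 pops):
  #1 pop 0: in=⊥ → ⊥ (no change)
  #2 pop 1: in=⊥ → ⊥ (no change)
  #3 pop 2: in=[-4,-2] → [-5,-1] (was ⊥); enqueue [0]
  #4 pop 3: in=[-5,-1] → [-5,0] (was [-4,-2]); enqueue [2]
  #5 pop 0: in=[-5,-1] → [-5,1] (was ⊥); enqueue [1]
  #6 pop 2: in=[-5,1] → [-5,2] (was [-5,-1]); enqueue [0,3]
  #7 pop 1: in=[-5,1] → [-5,2] (was ⊥); enqueue [2]
  #8 pop 0: in=[-5,2] → [-5,4] (was [-5,1]); enqueue [1]
  #9 pop 3: in=[-5,2] → [-5,3] (was [-5,0]); enqueue []
  #10 pop 2: in=[-5,4] → [-5,5] (was [-5,2]); enqueue [0,3]
  #11 pop 1: in=[-5,4] → [-5,5] (was [-5,2]); enqueue [2]
  #12 pop 0: in=[-5,5] → [-5,5] (was [-5,4]); enqueue [1]
  #13 pop 3: in=[-5,5] → [-5,5] (was [-5,3]); enqueue []
  #14 pop 2: in=[-5,5] → [-5,5] (no change)
  #15 pop 1: in=[-5,5] → [-5,5] (no change)

Fixpoint:
  val[0] = [-5,5]
  val[1] = [-5,5]
  val[2] = [-5,5]
  val[3] = [-5,5]

15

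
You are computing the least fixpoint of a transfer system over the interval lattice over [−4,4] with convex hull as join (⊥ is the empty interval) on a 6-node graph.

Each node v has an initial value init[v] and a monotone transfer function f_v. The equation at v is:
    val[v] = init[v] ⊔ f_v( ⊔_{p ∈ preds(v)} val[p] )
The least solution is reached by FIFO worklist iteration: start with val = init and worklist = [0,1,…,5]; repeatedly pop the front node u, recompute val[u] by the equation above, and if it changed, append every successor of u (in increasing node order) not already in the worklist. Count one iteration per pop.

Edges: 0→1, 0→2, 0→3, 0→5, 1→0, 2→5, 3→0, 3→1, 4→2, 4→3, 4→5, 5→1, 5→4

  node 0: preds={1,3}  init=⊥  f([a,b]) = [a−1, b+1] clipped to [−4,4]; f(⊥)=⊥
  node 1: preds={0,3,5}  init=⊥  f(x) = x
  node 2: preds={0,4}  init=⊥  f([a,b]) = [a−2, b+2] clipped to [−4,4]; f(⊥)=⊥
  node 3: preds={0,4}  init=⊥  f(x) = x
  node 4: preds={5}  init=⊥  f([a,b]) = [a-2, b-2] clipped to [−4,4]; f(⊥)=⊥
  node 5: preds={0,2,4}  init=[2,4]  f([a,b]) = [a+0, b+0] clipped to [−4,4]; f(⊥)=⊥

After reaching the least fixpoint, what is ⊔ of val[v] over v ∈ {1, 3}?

Trace (29 dequeues):
  [1] u=0 | in ⊥ | out ⊥ | ==
  [2] u=1 | in [2,4] | out [2,4] | prev ⊥ | push {0}
  [3] u=2 | in ⊥ | out ⊥ | ==
  [4] u=3 | in ⊥ | out ⊥ | ==
  [5] u=4 | in [2,4] | out [0,2] | prev ⊥ | push {2,3}
  [6] u=5 | in [0,2] | out [0,4] | prev [2,4] | push {1,4}
  [7] u=0 | in [2,4] | out [1,4] | prev ⊥ | push {5}
  [8] u=2 | in [0,4] | out [-2,4] | prev ⊥ | push {}
  [9] u=3 | in [0,4] | out [0,4] | prev ⊥ | push {0}
  [10] u=1 | in [0,4] | out [0,4] | prev [2,4] | push {}
  [11] u=4 | in [0,4] | out [-2,2] | prev [0,2] | push {2,3}
  [12] u=5 | in [-2,4] | out [-2,4] | prev [0,4] | push {1,4}
  [13] u=0 | in [0,4] | out [-1,4] | prev [1,4] | push {5}
  [14] u=2 | in [-2,4] | out [-4,4] | prev [-2,4] | push {}
  [15] u=3 | in [-2,4] | out [-2,4] | prev [0,4] | push {0}
  [16] u=1 | in [-2,4] | out [-2,4] | prev [0,4] | push {}
  [17] u=4 | in [-2,4] | out [-4,2] | prev [-2,2] | push {2,3}
  [18] u=5 | in [-4,4] | out [-4,4] | prev [-2,4] | push {1,4}
  [19] u=0 | in [-2,4] | out [-3,4] | prev [-1,4] | push {5}
  [20] u=2 | in [-4,4] | out [-4,4] | ==
  [21] u=3 | in [-4,4] | out [-4,4] | prev [-2,4] | push {0}
  [22] u=1 | in [-4,4] | out [-4,4] | prev [-2,4] | push {}
  [23] u=4 | in [-4,4] | out [-4,2] | ==
  [24] u=5 | in [-4,4] | out [-4,4] | ==
  [25] u=0 | in [-4,4] | out [-4,4] | prev [-3,4] | push {1,2,3,5}
  [26] u=1 | in [-4,4] | out [-4,4] | ==
  [27] u=2 | in [-4,4] | out [-4,4] | ==
  [28] u=3 | in [-4,4] | out [-4,4] | ==
  [29] u=5 | in [-4,4] | out [-4,4] | ==

Converged values:
  [0] [-4,4]
  [1] [-4,4]
  [2] [-4,4]
  [3] [-4,4]
  [4] [-4,2]
  [5] [-4,4]

[-4,4]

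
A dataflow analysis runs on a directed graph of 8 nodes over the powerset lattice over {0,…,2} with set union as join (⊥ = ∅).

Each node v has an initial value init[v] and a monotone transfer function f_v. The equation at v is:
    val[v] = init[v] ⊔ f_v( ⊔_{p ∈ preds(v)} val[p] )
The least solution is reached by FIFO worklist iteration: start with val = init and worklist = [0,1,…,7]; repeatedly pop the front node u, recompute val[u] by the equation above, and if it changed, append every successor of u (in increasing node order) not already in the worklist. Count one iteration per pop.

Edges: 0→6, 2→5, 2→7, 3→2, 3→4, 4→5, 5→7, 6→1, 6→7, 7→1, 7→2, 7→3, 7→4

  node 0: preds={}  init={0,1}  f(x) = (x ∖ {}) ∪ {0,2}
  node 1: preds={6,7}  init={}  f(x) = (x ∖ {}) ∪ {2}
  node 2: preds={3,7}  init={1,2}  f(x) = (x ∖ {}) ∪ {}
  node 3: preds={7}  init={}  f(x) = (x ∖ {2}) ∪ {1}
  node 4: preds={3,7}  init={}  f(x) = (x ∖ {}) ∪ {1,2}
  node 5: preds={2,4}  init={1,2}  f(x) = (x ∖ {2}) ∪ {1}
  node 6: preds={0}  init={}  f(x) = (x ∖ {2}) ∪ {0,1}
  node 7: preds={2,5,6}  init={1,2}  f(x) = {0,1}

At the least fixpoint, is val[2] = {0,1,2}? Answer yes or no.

Worklist (15 pops):
  #1 pop 0: in={} → {0,1,2} (was {0,1}); enqueue []
  #2 pop 1: in={1,2} → {1,2} (was {}); enqueue []
  #3 pop 2: in={1,2} → {1,2} (no change)
  #4 pop 3: in={1,2} → {1} (was {}); enqueue [2]
  #5 pop 4: in={1,2} → {1,2} (was {}); enqueue []
  #6 pop 5: in={1,2} → {1,2} (no change)
  #7 pop 6: in={0,1,2} → {0,1} (was {}); enqueue [1]
  #8 pop 7: in={0,1,2} → {0,1,2} (was {1,2}); enqueue [3,4]
  #9 pop 2: in={0,1,2} → {0,1,2} (was {1,2}); enqueue [5,7]
  #10 pop 1: in={0,1,2} → {0,1,2} (was {1,2}); enqueue []
  #11 pop 3: in={0,1,2} → {0,1} (was {1}); enqueue [2]
  #12 pop 4: in={0,1,2} → {0,1,2} (was {1,2}); enqueue []
  #13 pop 5: in={0,1,2} → {0,1,2} (was {1,2}); enqueue []
  #14 pop 7: in={0,1,2} → {0,1,2} (no change)
  #15 pop 2: in={0,1,2} → {0,1,2} (no change)

Fixpoint:
  val[0] = {0,1,2}
  val[1] = {0,1,2}
  val[2] = {0,1,2}
  val[3] = {0,1}
  val[4] = {0,1,2}
  val[5] = {0,1,2}
  val[6] = {0,1}
  val[7] = {0,1,2}

yes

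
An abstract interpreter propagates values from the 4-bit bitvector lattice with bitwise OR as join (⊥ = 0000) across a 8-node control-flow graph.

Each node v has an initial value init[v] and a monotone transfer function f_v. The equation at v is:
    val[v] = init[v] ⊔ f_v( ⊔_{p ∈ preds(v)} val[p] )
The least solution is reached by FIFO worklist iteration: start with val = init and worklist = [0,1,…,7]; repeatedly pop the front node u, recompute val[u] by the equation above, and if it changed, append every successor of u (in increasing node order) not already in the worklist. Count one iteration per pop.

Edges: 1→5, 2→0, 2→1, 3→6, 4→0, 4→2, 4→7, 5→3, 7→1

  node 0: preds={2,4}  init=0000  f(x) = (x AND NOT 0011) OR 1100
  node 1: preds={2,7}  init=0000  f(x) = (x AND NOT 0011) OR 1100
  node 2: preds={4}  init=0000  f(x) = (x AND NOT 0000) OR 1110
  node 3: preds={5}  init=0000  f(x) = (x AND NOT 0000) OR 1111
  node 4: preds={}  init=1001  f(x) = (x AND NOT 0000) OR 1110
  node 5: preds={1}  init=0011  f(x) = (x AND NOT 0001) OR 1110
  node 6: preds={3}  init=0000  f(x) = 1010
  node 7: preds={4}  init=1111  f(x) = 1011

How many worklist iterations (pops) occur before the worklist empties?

Trace (12 dequeues):
  [1] u=0 | in 1001 | out 1100 | prev 0000 | push {}
  [2] u=1 | in 1111 | out 1100 | prev 0000 | push {}
  [3] u=2 | in 1001 | out 1111 | prev 0000 | push {0,1}
  [4] u=3 | in 0011 | out 1111 | prev 0000 | push {}
  [5] u=4 | in 0000 | out 1111 | prev 1001 | push {2}
  [6] u=5 | in 1100 | out 1111 | prev 0011 | push {3}
  [7] u=6 | in 1111 | out 1010 | prev 0000 | push {}
  [8] u=7 | in 1111 | out 1111 | ==
  [9] u=0 | in 1111 | out 1100 | ==
  [10] u=1 | in 1111 | out 1100 | ==
  [11] u=2 | in 1111 | out 1111 | ==
  [12] u=3 | in 1111 | out 1111 | ==

Converged values:
  [0] 1100
  [1] 1100
  [2] 1111
  [3] 1111
  [4] 1111
  [5] 1111
  [6] 1010
  [7] 1111

12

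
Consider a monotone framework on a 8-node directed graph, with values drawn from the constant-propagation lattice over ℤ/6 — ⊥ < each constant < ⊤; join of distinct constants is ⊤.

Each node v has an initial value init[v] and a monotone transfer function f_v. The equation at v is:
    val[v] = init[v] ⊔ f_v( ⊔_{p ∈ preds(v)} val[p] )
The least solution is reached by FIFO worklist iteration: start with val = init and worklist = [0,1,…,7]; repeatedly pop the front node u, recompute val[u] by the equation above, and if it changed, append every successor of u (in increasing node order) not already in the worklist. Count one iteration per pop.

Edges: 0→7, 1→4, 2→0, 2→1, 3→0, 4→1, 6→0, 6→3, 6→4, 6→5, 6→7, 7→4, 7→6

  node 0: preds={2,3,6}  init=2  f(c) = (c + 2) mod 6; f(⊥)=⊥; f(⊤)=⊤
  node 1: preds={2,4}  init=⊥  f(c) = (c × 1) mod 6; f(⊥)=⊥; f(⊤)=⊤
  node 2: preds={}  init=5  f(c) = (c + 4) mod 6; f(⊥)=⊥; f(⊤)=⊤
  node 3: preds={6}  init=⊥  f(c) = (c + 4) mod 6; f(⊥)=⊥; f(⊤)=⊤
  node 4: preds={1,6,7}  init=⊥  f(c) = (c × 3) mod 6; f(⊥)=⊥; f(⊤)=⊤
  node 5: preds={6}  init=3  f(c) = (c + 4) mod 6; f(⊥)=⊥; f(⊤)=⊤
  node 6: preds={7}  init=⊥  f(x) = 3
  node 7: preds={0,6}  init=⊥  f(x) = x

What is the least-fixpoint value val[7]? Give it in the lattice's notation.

⊤

Trace (16 dequeues):
  [1] u=0 | in 5 | out ⊤ | prev 2 | push {}
  [2] u=1 | in 5 | out 5 | prev ⊥ | push {}
  [3] u=2 | in ⊥ | out 5 | ==
  [4] u=3 | in ⊥ | out ⊥ | ==
  [5] u=4 | in 5 | out 3 | prev ⊥ | push {1}
  [6] u=5 | in ⊥ | out 3 | ==
  [7] u=6 | in ⊥ | out 3 | prev ⊥ | push {0,3,4,5}
  [8] u=7 | in ⊤ | out ⊤ | prev ⊥ | push {6}
  [9] u=1 | in ⊤ | out ⊤ | prev 5 | push {}
  [10] u=0 | in ⊤ | out ⊤ | ==
  [11] u=3 | in 3 | out 1 | prev ⊥ | push {0}
  [12] u=4 | in ⊤ | out ⊤ | prev 3 | push {1}
  [13] u=5 | in 3 | out ⊤ | prev 3 | push {}
  [14] u=6 | in ⊤ | out 3 | ==
  [15] u=0 | in ⊤ | out ⊤ | ==
  [16] u=1 | in ⊤ | out ⊤ | ==

Converged values:
  [0] ⊤
  [1] ⊤
  [2] 5
  [3] 1
  [4] ⊤
  [5] ⊤
  [6] 3
  [7] ⊤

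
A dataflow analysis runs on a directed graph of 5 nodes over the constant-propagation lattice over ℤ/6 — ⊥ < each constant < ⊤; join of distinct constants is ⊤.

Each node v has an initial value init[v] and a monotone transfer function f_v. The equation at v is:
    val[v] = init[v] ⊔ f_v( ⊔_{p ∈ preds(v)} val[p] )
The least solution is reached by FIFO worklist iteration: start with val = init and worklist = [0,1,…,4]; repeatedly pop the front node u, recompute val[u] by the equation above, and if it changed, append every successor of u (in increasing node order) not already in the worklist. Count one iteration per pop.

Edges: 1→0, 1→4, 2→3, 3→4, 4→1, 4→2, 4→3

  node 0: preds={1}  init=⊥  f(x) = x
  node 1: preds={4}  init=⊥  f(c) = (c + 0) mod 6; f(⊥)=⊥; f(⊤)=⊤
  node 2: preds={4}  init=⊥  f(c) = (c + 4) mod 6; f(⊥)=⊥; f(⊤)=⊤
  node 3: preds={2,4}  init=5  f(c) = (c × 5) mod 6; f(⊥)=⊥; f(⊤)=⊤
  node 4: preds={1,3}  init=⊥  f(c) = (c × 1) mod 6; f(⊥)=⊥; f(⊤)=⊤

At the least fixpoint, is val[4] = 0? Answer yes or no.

no

Iteration log — 15 steps:
  step 1. node 0  ⊔preds=⊥  new=⊥  stable
  step 2. node 1  ⊔preds=⊥  new=⊥  stable
  step 3. node 2  ⊔preds=⊥  new=⊥  stable
  step 4. node 3  ⊔preds=⊥  new=5  stable
  step 5. node 4  ⊔preds=5  new=5  old=⊥  +wl: 1,2,3
  step 6. node 1  ⊔preds=5  new=5  old=⊥  +wl: 0,4
  step 7. node 2  ⊔preds=5  new=3  old=⊥  +wl: 
  step 8. node 3  ⊔preds=⊤  new=⊤  old=5  +wl: 
  step 9. node 0  ⊔preds=5  new=5  old=⊥  +wl: 
  step 10. node 4  ⊔preds=⊤  new=⊤  old=5  +wl: 1,2,3
  step 11. node 1  ⊔preds=⊤  new=⊤  old=5  +wl: 0,4
  step 12. node 2  ⊔preds=⊤  new=⊤  old=3  +wl: 
  step 13. node 3  ⊔preds=⊤  new=⊤  stable
  step 14. node 0  ⊔preds=⊤  new=⊤  old=5  +wl: 
  step 15. node 4  ⊔preds=⊤  new=⊤  stable

Least fixpoint reached:
  node 0: ⊤
  node 1: ⊤
  node 2: ⊤
  node 3: ⊤
  node 4: ⊤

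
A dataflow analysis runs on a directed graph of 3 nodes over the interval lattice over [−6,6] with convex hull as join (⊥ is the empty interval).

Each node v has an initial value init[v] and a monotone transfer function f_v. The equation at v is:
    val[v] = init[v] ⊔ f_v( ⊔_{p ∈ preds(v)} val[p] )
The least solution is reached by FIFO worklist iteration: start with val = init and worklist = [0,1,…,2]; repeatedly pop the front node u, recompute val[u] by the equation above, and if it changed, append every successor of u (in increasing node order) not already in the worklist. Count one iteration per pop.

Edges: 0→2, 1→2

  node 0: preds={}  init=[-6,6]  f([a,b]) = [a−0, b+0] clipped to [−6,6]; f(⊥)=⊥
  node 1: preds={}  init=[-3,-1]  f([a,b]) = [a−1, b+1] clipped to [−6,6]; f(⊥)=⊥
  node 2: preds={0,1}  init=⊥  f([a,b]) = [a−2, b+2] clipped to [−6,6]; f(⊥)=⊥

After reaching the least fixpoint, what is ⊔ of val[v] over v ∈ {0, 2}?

Worklist (3 pops):
  #1 pop 0: in=⊥ → [-6,6] (no change)
  #2 pop 1: in=⊥ → [-3,-1] (no change)
  #3 pop 2: in=[-6,6] → [-6,6] (was ⊥); enqueue []

Fixpoint:
  val[0] = [-6,6]
  val[1] = [-3,-1]
  val[2] = [-6,6]

[-6,6]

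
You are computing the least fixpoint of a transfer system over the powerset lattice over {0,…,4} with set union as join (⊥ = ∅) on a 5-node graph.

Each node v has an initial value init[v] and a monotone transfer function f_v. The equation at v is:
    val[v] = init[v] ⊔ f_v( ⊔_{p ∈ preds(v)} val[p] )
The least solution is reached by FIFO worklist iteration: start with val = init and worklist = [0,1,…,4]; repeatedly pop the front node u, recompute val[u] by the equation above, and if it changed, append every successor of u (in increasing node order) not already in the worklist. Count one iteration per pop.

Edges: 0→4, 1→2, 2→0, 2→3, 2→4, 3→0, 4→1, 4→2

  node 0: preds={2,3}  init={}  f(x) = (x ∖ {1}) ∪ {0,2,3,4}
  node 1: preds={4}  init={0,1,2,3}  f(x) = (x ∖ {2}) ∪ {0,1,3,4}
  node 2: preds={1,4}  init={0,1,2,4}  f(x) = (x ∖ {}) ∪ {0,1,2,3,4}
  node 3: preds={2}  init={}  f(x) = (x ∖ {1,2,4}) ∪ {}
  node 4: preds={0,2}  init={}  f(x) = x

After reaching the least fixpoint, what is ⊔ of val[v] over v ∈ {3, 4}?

{0,1,2,3,4}

Trace (8 dequeues):
  [1] u=0 | in {0,1,2,4} | out {0,2,3,4} | prev {} | push {}
  [2] u=1 | in {} | out {0,1,2,3,4} | prev {0,1,2,3} | push {}
  [3] u=2 | in {0,1,2,3,4} | out {0,1,2,3,4} | prev {0,1,2,4} | push {0}
  [4] u=3 | in {0,1,2,3,4} | out {0,3} | prev {} | push {}
  [5] u=4 | in {0,1,2,3,4} | out {0,1,2,3,4} | prev {} | push {1,2}
  [6] u=0 | in {0,1,2,3,4} | out {0,2,3,4} | ==
  [7] u=1 | in {0,1,2,3,4} | out {0,1,2,3,4} | ==
  [8] u=2 | in {0,1,2,3,4} | out {0,1,2,3,4} | ==

Converged values:
  [0] {0,2,3,4}
  [1] {0,1,2,3,4}
  [2] {0,1,2,3,4}
  [3] {0,3}
  [4] {0,1,2,3,4}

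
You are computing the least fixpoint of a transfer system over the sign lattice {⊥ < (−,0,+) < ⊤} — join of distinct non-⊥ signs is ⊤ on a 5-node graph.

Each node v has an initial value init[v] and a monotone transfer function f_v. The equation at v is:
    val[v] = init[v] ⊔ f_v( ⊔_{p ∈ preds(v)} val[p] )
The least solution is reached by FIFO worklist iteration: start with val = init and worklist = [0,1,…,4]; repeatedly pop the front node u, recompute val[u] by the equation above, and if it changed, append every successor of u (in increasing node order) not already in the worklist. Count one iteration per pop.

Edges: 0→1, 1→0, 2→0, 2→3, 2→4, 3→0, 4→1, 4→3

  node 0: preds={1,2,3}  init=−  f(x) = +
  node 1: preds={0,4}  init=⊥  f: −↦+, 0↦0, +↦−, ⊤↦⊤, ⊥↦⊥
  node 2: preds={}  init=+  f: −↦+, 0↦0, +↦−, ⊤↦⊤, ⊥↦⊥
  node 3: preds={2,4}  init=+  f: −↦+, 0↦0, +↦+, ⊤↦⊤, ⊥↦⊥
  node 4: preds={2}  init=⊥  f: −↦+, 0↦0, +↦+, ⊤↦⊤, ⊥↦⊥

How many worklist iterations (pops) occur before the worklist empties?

8

Worklist (8 pops):
  #1 pop 0: in=+ → ⊤ (was −); enqueue []
  #2 pop 1: in=⊤ → ⊤ (was ⊥); enqueue [0]
  #3 pop 2: in=⊥ → + (no change)
  #4 pop 3: in=+ → + (no change)
  #5 pop 4: in=+ → + (was ⊥); enqueue [1,3]
  #6 pop 0: in=⊤ → ⊤ (no change)
  #7 pop 1: in=⊤ → ⊤ (no change)
  #8 pop 3: in=+ → + (no change)

Fixpoint:
  val[0] = ⊤
  val[1] = ⊤
  val[2] = +
  val[3] = +
  val[4] = +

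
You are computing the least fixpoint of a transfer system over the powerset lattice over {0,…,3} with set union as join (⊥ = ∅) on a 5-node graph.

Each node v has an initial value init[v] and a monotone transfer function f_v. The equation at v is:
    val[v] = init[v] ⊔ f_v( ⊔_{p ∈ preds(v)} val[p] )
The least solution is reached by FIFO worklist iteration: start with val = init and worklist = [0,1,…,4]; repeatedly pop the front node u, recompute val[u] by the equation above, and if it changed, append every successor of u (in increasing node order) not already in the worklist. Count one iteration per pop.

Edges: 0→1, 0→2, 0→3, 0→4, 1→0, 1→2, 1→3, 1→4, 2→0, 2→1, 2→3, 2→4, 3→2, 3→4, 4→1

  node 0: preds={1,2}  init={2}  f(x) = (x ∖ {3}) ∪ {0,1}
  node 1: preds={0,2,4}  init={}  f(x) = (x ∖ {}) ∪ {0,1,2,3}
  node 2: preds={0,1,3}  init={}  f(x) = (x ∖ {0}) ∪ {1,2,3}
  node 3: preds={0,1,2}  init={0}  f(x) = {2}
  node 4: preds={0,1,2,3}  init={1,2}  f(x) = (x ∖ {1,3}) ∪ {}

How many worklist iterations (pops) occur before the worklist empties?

8

Worklist (8 pops):
  #1 pop 0: in={} → {0,1,2} (was {2}); enqueue []
  #2 pop 1: in={0,1,2} → {0,1,2,3} (was {}); enqueue [0]
  #3 pop 2: in={0,1,2,3} → {1,2,3} (was {}); enqueue [1]
  #4 pop 3: in={0,1,2,3} → {0,2} (was {0}); enqueue [2]
  #5 pop 4: in={0,1,2,3} → {0,1,2} (was {1,2}); enqueue []
  #6 pop 0: in={0,1,2,3} → {0,1,2} (no change)
  #7 pop 1: in={0,1,2,3} → {0,1,2,3} (no change)
  #8 pop 2: in={0,1,2,3} → {1,2,3} (no change)

Fixpoint:
  val[0] = {0,1,2}
  val[1] = {0,1,2,3}
  val[2] = {1,2,3}
  val[3] = {0,2}
  val[4] = {0,1,2}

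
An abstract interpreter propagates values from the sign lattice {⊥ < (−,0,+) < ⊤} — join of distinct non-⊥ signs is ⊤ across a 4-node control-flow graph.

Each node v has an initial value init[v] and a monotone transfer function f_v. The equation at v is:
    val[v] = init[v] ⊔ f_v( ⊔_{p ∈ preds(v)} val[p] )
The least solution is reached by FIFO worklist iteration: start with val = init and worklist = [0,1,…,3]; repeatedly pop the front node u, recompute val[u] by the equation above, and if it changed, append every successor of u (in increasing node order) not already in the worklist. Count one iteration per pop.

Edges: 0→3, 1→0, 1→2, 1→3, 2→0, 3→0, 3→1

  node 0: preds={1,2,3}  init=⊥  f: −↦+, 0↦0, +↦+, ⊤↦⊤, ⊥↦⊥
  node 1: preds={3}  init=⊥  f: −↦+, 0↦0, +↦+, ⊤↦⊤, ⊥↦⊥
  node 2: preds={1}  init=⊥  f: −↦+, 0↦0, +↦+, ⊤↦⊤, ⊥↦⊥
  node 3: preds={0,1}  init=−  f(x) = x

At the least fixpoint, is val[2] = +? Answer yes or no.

Trace (10 dequeues):
  [1] u=0 | in − | out + | prev ⊥ | push {}
  [2] u=1 | in − | out + | prev ⊥ | push {0}
  [3] u=2 | in + | out + | prev ⊥ | push {}
  [4] u=3 | in + | out ⊤ | prev − | push {1}
  [5] u=0 | in ⊤ | out ⊤ | prev + | push {3}
  [6] u=1 | in ⊤ | out ⊤ | prev + | push {0,2}
  [7] u=3 | in ⊤ | out ⊤ | ==
  [8] u=0 | in ⊤ | out ⊤ | ==
  [9] u=2 | in ⊤ | out ⊤ | prev + | push {0}
  [10] u=0 | in ⊤ | out ⊤ | ==

Converged values:
  [0] ⊤
  [1] ⊤
  [2] ⊤
  [3] ⊤

no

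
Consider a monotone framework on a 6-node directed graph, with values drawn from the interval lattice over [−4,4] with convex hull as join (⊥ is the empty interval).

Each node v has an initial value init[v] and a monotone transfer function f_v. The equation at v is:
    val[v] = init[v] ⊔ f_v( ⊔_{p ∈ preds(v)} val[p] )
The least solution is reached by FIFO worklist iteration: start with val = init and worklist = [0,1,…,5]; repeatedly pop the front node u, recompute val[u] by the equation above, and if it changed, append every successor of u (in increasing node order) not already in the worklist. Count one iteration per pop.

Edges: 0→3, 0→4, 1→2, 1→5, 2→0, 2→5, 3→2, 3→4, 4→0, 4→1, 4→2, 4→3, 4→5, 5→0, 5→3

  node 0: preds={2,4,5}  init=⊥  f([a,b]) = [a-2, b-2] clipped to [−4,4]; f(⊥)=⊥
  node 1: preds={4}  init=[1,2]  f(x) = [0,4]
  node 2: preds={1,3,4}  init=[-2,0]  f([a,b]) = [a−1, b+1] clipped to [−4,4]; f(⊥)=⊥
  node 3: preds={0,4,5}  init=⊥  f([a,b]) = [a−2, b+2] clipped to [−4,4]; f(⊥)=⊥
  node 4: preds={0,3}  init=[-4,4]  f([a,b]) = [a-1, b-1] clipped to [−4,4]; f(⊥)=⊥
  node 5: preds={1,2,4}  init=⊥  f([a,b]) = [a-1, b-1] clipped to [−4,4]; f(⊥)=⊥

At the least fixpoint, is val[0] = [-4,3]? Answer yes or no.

no

Trace (9 dequeues):
  [1] u=0 | in [-4,4] | out [-4,2] | prev ⊥ | push {}
  [2] u=1 | in [-4,4] | out [0,4] | prev [1,2] | push {}
  [3] u=2 | in [-4,4] | out [-4,4] | prev [-2,0] | push {0}
  [4] u=3 | in [-4,4] | out [-4,4] | prev ⊥ | push {2}
  [5] u=4 | in [-4,4] | out [-4,4] | ==
  [6] u=5 | in [-4,4] | out [-4,3] | prev ⊥ | push {3}
  [7] u=0 | in [-4,4] | out [-4,2] | ==
  [8] u=2 | in [-4,4] | out [-4,4] | ==
  [9] u=3 | in [-4,4] | out [-4,4] | ==

Converged values:
  [0] [-4,2]
  [1] [0,4]
  [2] [-4,4]
  [3] [-4,4]
  [4] [-4,4]
  [5] [-4,3]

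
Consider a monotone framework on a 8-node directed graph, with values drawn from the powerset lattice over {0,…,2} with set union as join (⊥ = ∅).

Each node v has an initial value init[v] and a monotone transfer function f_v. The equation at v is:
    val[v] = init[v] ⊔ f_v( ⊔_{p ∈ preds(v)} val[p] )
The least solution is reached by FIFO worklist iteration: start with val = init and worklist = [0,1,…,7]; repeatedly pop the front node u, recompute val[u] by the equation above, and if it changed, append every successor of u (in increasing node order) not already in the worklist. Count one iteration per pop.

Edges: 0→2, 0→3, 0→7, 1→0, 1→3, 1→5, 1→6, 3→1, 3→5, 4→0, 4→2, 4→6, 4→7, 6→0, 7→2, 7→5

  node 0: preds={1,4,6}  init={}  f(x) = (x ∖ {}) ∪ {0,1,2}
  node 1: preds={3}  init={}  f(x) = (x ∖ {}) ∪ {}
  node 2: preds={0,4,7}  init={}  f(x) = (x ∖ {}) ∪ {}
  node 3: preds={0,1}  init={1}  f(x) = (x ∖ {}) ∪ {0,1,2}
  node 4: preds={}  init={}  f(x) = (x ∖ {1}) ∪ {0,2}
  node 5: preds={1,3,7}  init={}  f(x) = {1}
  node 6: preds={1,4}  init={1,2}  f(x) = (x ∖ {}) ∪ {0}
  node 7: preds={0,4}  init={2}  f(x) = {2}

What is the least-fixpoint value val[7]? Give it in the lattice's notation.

{2}

Iteration log — 15 steps:
  step 1. node 0  ⊔preds={1,2}  new={0,1,2}  old={}  +wl: 
  step 2. node 1  ⊔preds={1}  new={1}  old={}  +wl: 0
  step 3. node 2  ⊔preds={0,1,2}  new={0,1,2}  old={}  +wl: 
  step 4. node 3  ⊔preds={0,1,2}  new={0,1,2}  old={1}  +wl: 1
  step 5. node 4  ⊔preds={}  new={0,2}  old={}  +wl: 2
  step 6. node 5  ⊔preds={0,1,2}  new={1}  old={}  +wl: 
  step 7. node 6  ⊔preds={0,1,2}  new={0,1,2}  old={1,2}  +wl: 
  step 8. node 7  ⊔preds={0,1,2}  new={2}  stable
  step 9. node 0  ⊔preds={0,1,2}  new={0,1,2}  stable
  step 10. node 1  ⊔preds={0,1,2}  new={0,1,2}  old={1}  +wl: 0,3,5,6
  step 11. node 2  ⊔preds={0,1,2}  new={0,1,2}  stable
  step 12. node 0  ⊔preds={0,1,2}  new={0,1,2}  stable
  step 13. node 3  ⊔preds={0,1,2}  new={0,1,2}  stable
  step 14. node 5  ⊔preds={0,1,2}  new={1}  stable
  step 15. node 6  ⊔preds={0,1,2}  new={0,1,2}  stable

Least fixpoint reached:
  node 0: {0,1,2}
  node 1: {0,1,2}
  node 2: {0,1,2}
  node 3: {0,1,2}
  node 4: {0,2}
  node 5: {1}
  node 6: {0,1,2}
  node 7: {2}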